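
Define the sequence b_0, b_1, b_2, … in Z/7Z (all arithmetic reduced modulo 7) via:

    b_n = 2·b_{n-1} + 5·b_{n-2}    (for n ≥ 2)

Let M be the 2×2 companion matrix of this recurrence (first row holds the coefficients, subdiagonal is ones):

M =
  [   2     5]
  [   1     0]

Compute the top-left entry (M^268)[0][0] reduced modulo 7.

3

(M^268)[0][0] is the top entry after applying M 268 times to the unit state (1, 0). Equivalently it is h_{269} for the auxiliary sequence (h_n) obeying the same recurrence with h_1 = 1 and h_i = 0 for 0 ≤ i < 1:
h_2 = 2·1 + 5·0 = 2
h_3 = 2·2 + 5·1 = 2
h_4 = 2·2 + 5·2 = 0
h_5 = 2·0 + 5·2 = 3
h_6 = 2·3 + 5·0 = 6
h_7 = 2·6 + 5·3 = 6
h_8 = 2·6 + 5·6 = 0
h_9 = 2·0 + 5·6 = 2
h_10 = 2·2 + 5·0 = 4
h_11 = 2·4 + 5·2 = 4
h_12 = 2·4 + 5·4 = 0
h_13 = 2·0 + 5·4 = 6
h_14 = 2·6 + 5·0 = 5
h_15 = 2·5 + 5·6 = 5
h_16 = 2·5 + 5·5 = 0
h_17 = 2·0 + 5·5 = 4
h_18 = 2·4 + 5·0 = 1
h_19 = 2·1 + 5·4 = 1
h_20 = 2·1 + 5·1 = 0
h_21 = 2·0 + 5·1 = 5
h_22 = 2·5 + 5·0 = 3
h_23 = 2·3 + 5·5 = 3
h_24 = 2·3 + 5·3 = 0
h_25 = 2·0 + 5·3 = 1
(h_24, h_25) = (0, 1) = (h_0, h_1), so the sequence has period 24.
269 ≡ 5 (mod 24), hence h_269 = h_5 = 3.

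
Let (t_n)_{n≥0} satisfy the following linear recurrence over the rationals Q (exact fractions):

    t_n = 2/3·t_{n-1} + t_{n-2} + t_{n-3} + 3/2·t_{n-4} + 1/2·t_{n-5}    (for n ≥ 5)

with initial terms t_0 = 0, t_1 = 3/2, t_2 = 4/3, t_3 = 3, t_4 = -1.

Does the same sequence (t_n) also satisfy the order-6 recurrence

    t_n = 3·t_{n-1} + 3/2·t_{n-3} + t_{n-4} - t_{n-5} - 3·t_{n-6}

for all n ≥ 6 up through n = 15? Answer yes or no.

no

Terms t_0..t_15: 0, 3/2, 4/3, 3, -1, 71/12, 313/36, 1715/108, 2041/81, 96709/1944, 131573/1458, 2856625/17496, 7730809/26244, 169153481/314928, 922263079/944784, 2511941845/1417176
n=6: candidate gives 265/12, actual t_6 = 313/36 ✗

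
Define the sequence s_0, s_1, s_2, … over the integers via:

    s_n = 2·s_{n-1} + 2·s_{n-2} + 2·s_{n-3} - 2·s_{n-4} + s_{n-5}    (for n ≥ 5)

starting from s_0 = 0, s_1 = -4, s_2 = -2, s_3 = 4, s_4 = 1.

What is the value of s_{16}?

1344174

s_5 = 2·1 + 2·4 + 2·-2 + -2·-4 + 1·0 = 14
s_6 = 2·14 + 2·1 + 2·4 + -2·-2 + 1·-4 = 38
s_7 = 2·38 + 2·14 + 2·1 + -2·4 + 1·-2 = 96
s_8 = 2·96 + 2·38 + 2·14 + -2·1 + 1·4 = 298
s_9 = 2·298 + 2·96 + 2·38 + -2·14 + 1·1 = 837
s_10 = 2·837 + 2·298 + 2·96 + -2·38 + 1·14 = 2400
s_11 = 2·2400 + 2·837 + 2·298 + -2·96 + 1·38 = 6916
s_12 = 2·6916 + 2·2400 + 2·837 + -2·298 + 1·96 = 19806
s_13 = 2·19806 + 2·6916 + 2·2400 + -2·837 + 1·298 = 56868
s_14 = 2·56868 + 2·19806 + 2·6916 + -2·2400 + 1·837 = 163217
s_15 = 2·163217 + 2·56868 + 2·19806 + -2·6916 + 1·2400 = 468350
s_16 = 2·468350 + 2·163217 + 2·56868 + -2·19806 + 1·6916 = 1344174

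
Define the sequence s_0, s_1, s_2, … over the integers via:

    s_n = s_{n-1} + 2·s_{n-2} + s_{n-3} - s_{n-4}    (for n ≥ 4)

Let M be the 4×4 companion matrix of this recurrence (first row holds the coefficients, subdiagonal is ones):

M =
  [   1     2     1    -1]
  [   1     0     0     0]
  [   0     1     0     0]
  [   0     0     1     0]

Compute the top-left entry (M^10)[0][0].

(M^10)[0][0] is the top entry after applying M 10 times to the unit state (1, 0, 0, 0). Equivalently it is h_{13} for the auxiliary sequence (h_n) obeying the same recurrence with h_3 = 1 and h_i = 0 for 0 ≤ i < 3:
h_4 = 1·1 + 2·0 + 1·0 + -1·0 = 1
h_5 = 1·1 + 2·1 + 1·0 + -1·0 = 3
h_6 = 1·3 + 2·1 + 1·1 + -1·0 = 6
h_7 = 1·6 + 2·3 + 1·1 + -1·1 = 12
h_8 = 1·12 + 2·6 + 1·3 + -1·1 = 26
h_9 = 1·26 + 2·12 + 1·6 + -1·3 = 53
h_10 = 1·53 + 2·26 + 1·12 + -1·6 = 111
h_11 = 1·111 + 2·53 + 1·26 + -1·12 = 231
h_12 = 1·231 + 2·111 + 1·53 + -1·26 = 480
h_13 = 1·480 + 2·231 + 1·111 + -1·53 = 1000

1000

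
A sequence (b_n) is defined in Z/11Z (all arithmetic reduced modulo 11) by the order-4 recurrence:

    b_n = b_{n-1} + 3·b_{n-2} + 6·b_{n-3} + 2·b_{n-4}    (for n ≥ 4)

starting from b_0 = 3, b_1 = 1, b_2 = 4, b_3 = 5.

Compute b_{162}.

b_4 = 1·5 + 3·4 + 6·1 + 2·3 = 7
b_5 = 1·7 + 3·5 + 6·4 + 2·1 = 4
b_6 = 1·4 + 3·7 + 6·5 + 2·4 = 8
b_7 = 1·8 + 3·4 + 6·7 + 2·5 = 6
b_8 = 1·6 + 3·8 + 6·4 + 2·7 = 2
b_9 = 1·2 + 3·6 + 6·8 + 2·4 = 10
b_10 = 1·10 + 3·2 + 6·6 + 2·8 = 2
b_11 = 1·2 + 3·10 + 6·2 + 2·6 = 1
b_12 = 1·1 + 3·2 + 6·10 + 2·2 = 5
b_13 = 1·5 + 3·1 + 6·2 + 2·10 = 7
b_14 = 1·7 + 3·5 + 6·1 + 2·2 = 10
b_15 = 1·10 + 3·7 + 6·5 + 2·1 = 8
b_16 = 1·8 + 3·10 + 6·7 + 2·5 = 2
b_17 = 1·2 + 3·8 + 6·10 + 2·7 = 1
b_18 = 1·1 + 3·2 + 6·8 + 2·10 = 9
b_19 = 1·9 + 3·1 + 6·2 + 2·8 = 7
b_20 = 1·7 + 3·9 + 6·1 + 2·2 = 0
b_21 = 1·0 + 3·7 + 6·9 + 2·1 = 0
b_22 = 1·0 + 3·0 + 6·7 + 2·9 = 5
b_23 = 1·5 + 3·0 + 6·0 + 2·7 = 8
b_24 = 1·8 + 3·5 + 6·0 + 2·0 = 1
b_25 = 1·1 + 3·8 + 6·5 + 2·0 = 0
b_26 = 1·0 + 3·1 + 6·8 + 2·5 = 6
b_27 = 1·6 + 3·0 + 6·1 + 2·8 = 6
b_28 = 1·6 + 3·6 + 6·0 + 2·1 = 4
b_29 = 1·4 + 3·6 + 6·6 + 2·0 = 3
b_30 = 1·3 + 3·4 + 6·6 + 2·6 = 8
b_31 = 1·8 + 3·3 + 6·4 + 2·6 = 9
b_32 = 1·9 + 3·8 + 6·3 + 2·4 = 4
b_33 = 1·4 + 3·9 + 6·8 + 2·3 = 8
b_34 = 1·8 + 3·4 + 6·9 + 2·8 = 2
b_35 = 1·2 + 3·8 + 6·4 + 2·9 = 2
b_36 = 1·2 + 3·2 + 6·8 + 2·4 = 9
b_37 = 1·9 + 3·2 + 6·2 + 2·8 = 10
b_38 = 1·10 + 3·9 + 6·2 + 2·2 = 9
b_39 = 1·9 + 3·10 + 6·9 + 2·2 = 9
b_40 = 1·9 + 3·9 + 6·10 + 2·9 = 4
b_41 = 1·4 + 3·9 + 6·9 + 2·10 = 6
b_42 = 1·6 + 3·4 + 6·9 + 2·9 = 2
b_43 = 1·2 + 3·6 + 6·4 + 2·9 = 7
b_44 = 1·7 + 3·2 + 6·6 + 2·4 = 2
b_45 = 1·2 + 3·7 + 6·2 + 2·6 = 3
b_46 = 1·3 + 3·2 + 6·7 + 2·2 = 0
b_47 = 1·0 + 3·3 + 6·2 + 2·7 = 2
b_48 = 1·2 + 3·0 + 6·3 + 2·2 = 2
b_49 = 1·2 + 3·2 + 6·0 + 2·3 = 3
b_50 = 1·3 + 3·2 + 6·2 + 2·0 = 10
b_51 = 1·10 + 3·3 + 6·2 + 2·2 = 2
b_52 = 1·2 + 3·10 + 6·3 + 2·2 = 10
b_53 = 1·10 + 3·2 + 6·10 + 2·3 = 5
b_54 = 1·5 + 3·10 + 6·2 + 2·10 = 1
b_55 = 1·1 + 3·5 + 6·10 + 2·2 = 3
b_56 = 1·3 + 3·1 + 6·5 + 2·10 = 1
b_57 = 1·1 + 3·3 + 6·1 + 2·5 = 4
b_58 = 1·4 + 3·1 + 6·3 + 2·1 = 5
(b_55, b_56, b_57, b_58) = (3, 1, 4, 5) = (b_0, b_1, b_2, b_3), so the sequence has period 55.
162 ≡ 52 (mod 55), hence b_162 = b_52 = 10.

10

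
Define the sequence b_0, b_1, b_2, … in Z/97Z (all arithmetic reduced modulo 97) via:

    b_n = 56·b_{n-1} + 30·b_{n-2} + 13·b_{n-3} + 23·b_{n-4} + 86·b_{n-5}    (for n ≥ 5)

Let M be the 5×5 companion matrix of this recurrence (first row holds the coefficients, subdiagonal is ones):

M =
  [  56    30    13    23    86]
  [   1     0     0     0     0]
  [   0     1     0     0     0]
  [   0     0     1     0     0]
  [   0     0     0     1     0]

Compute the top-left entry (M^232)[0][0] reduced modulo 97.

61

(M^232)[0][0] is the top entry after applying M 232 times to the unit state (1, 0, 0, 0, 0). Equivalently it is h_{236} for the auxiliary sequence (h_n) obeying the same recurrence with h_4 = 1 and h_i = 0 for 0 ≤ i < 4:
h_5 = 56·1 + 30·0 + 13·0 + 23·0 + 86·0 = 56
h_6 = 56·56 + 30·1 + 13·0 + 23·0 + 86·0 = 62
h_7 = 56·62 + 30·56 + 13·1 + 23·0 + 86·0 = 24
h_8 = 56·24 + 30·62 + 13·56 + 23·1 + 86·0 = 75
h_9 = 56·75 + 30·24 + 13·62 + 23·56 + 86·1 = 19
h_10 = 56·19 + 30·75 + 13·24 + 23·62 + 86·56 = 71
Continuing the recurrence:
  h_11 = 56;  h_12 = 87;  h_13 = 6;  h_14 = 54;  h_15 = 89;  h_16 = 16
  h_17 = 54;  h_18 = 17;  h_19 = 62;  h_20 = 96;  h_21 = 84;  h_22 = 39
  h_23 = 13;  h_24 = 54;  h_25 = 44;  h_26 = 55;  h_27 = 25;  h_28 = 65
  h_29 = 91;  h_30 = 4;  h_31 = 83;  h_32 = 90;  h_33 = 36;  h_34 = 36
  h_35 = 20;  h_36 = 42;  h_37 = 57;  h_38 = 3;  h_39 = 63;  h_40 = 61
  h_41 = 83;  h_42 = 46;  h_43 = 0;  h_44 = 65;  h_45 = 44;  h_46 = 0
  h_47 = 10;  h_48 = 8;  h_49 = 75;  h_50 = 12;  h_51 = 55;  h_52 = 27
  h_53 = 8;  h_54 = 66;  h_55 = 85;  h_56 = 70;  h_57 = 37;  h_58 = 14
  h_59 = 56;  h_60 = 56;  h_61 = 35;  h_62 = 15;  h_63 = 66;  h_64 = 35
  h_65 = 56;  h_66 = 57;  h_67 = 84;  h_68 = 43;  h_69 = 73;  h_70 = 84
  h_71 = 28;  h_72 = 58;  h_73 = 81;  h_74 = 9;  h_75 = 13;  h_76 = 70
  h_77 = 26;  h_78 = 34;  h_79 = 11;  h_80 = 46;  h_81 = 72;  h_82 = 37
  h_83 = 53;  h_84 = 34;  h_85 = 81;  h_86 = 96;  h_87 = 39;  h_88 = 11
  h_89 = 61;  h_90 = 41;  h_91 = 36;  h_92 = 80;  h_93 = 3;  h_94 = 10
  h_95 = 30;  h_96 = 68;  h_97 = 50;  h_98 = 92;  h_99 = 65;  h_100 = 39
  h_101 = 9;  h_102 = 11;  h_103 = 33;  h_104 = 52;  h_105 = 40;  h_106 = 18
  h_107 = 30;  h_108 = 81;  h_109 = 4;  h_110 = 11;  h_111 = 50;  h_112 = 59
  h_113 = 74;  h_114 = 80;  h_115 = 57;  h_116 = 86;  h_117 = 83;  h_118 = 71
  h_119 = 61;  h_120 = 22;  h_121 = 1;  h_122 = 95;  h_123 = 50;  h_124 = 66
  h_125 = 4;  h_126 = 81;  h_127 = 90;  h_128 = 51;  h_129 = 58;  h_130 = 7
  h_131 = 94;  h_132 = 9;  h_133 = 17;  h_134 = 27;  h_135 = 53;  h_136 = 68
  h_137 = 27;  h_138 = 19;  h_139 = 91;  h_140 = 14;  h_141 = 45;  h_142 = 92
  h_143 = 32;  h_144 = 93;  h_145 = 0;  h_146 = 74;  h_147 = 33;  h_148 = 35
  h_149 = 76;  h_150 = 65;  h_151 = 15;  h_152 = 49;  h_153 = 67;  h_154 = 62
  h_155 = 26;  h_156 = 8;  h_157 = 29;  h_158 = 78;  h_159 = 20;  h_160 = 49
  h_161 = 87;  h_162 = 26;  h_163 = 37;  h_164 = 40;  h_165 = 9;  h_166 = 80
  h_167 = 15;  h_168 = 87;  h_169 = 18;  h_170 = 25;  h_171 = 14;  h_172 = 15
  h_173 = 72;  h_174 = 94;  h_175 = 3;  h_176 = 41;  h_177 = 55;  h_178 = 93
  h_179 = 24;  h_180 = 36;  h_181 = 6;  h_182 = 61;  h_183 = 4;  h_184 = 77
  h_185 = 20;  h_186 = 66;  h_187 = 62;  h_188 = 67;  h_189 = 69;  h_190 = 24
  h_191 = 38;  h_192 = 45;  h_193 = 69;  h_194 = 69;  h_195 = 48;  h_196 = 64
  h_197 = 29;  h_198 = 49;  h_199 = 38;  h_200 = 69;  h_201 = 75;  h_202 = 6
  h_203 = 35;  h_204 = 16;  h_205 = 80;  h_206 = 72;  h_207 = 7;  h_208 = 83
  h_209 = 86;  h_210 = 25;  h_211 = 63;  h_212 = 50;  h_213 = 66;  h_214 = 18
  h_215 = 59;  h_216 = 18;  h_217 = 3;  h_218 = 96;  h_219 = 69;  h_220 = 49
  h_221 = 16;  h_222 = 6;  h_223 = 44;  h_224 = 19;  h_225 = 60;  h_226 = 2
  h_227 = 1;  h_228 = 73;  h_229 = 77;  h_230 = 81;  h_231 = 36;  h_232 = 34
  h_233 = 58;  h_234 = 29
h_235 = 56·29 + 30·58 + 13·34 + 23·36 + 86·81 = 57
h_236 = 56·57 + 30·29 + 13·58 + 23·34 + 86·36 = 61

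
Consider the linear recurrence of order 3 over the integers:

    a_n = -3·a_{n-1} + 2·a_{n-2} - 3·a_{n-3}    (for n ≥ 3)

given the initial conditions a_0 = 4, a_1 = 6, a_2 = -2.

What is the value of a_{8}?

a_3 = -3·-2 + 2·6 + -3·4 = 6
a_4 = -3·6 + 2·-2 + -3·6 = -40
a_5 = -3·-40 + 2·6 + -3·-2 = 138
a_6 = -3·138 + 2·-40 + -3·6 = -512
a_7 = -3·-512 + 2·138 + -3·-40 = 1932
a_8 = -3·1932 + 2·-512 + -3·138 = -7234

-7234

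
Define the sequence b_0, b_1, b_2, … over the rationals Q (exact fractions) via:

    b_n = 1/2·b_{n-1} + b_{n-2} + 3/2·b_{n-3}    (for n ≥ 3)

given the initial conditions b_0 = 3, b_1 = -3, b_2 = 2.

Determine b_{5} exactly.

b_3 = 1/2·2 + 1·-3 + 3/2·3 = 5/2
b_4 = 1/2·5/2 + 1·2 + 3/2·-3 = -5/4
b_5 = 1/2·-5/4 + 1·5/2 + 3/2·2 = 39/8

39/8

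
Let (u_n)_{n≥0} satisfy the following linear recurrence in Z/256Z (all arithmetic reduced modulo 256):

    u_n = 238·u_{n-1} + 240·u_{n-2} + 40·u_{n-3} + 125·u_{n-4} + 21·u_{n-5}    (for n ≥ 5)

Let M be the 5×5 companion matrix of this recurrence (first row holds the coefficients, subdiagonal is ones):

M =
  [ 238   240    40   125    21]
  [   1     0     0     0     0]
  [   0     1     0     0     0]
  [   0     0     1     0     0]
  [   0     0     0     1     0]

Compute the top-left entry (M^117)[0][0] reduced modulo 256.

(M^117)[0][0] is the top entry after applying M 117 times to the unit state (1, 0, 0, 0, 0). Equivalently it is h_{121} for the auxiliary sequence (h_n) obeying the same recurrence with h_4 = 1 and h_i = 0 for 0 ≤ i < 4:
h_5 = 238·1 + 240·0 + 40·0 + 125·0 + 21·0 = 238
h_6 = 238·238 + 240·1 + 40·0 + 125·0 + 21·0 = 52
h_7 = 238·52 + 240·238 + 40·1 + 125·0 + 21·0 = 160
h_8 = 238·160 + 240·52 + 40·238 + 125·1 + 21·0 = 45
h_9 = 238·45 + 240·160 + 40·52 + 125·238 + 21·1 = 65
h_10 = 238·65 + 240·45 + 40·160 + 125·52 + 21·238 = 136
Continuing the recurrence:
  h_11 = 204;  h_12 = 105;  h_13 = 140;  h_14 = 53;  h_15 = 178;  h_16 = 13
  h_17 = 55;  h_18 = 127;  h_19 = 237;  h_20 = 241;  h_21 = 2;  h_22 = 90
  h_23 = 88;  h_24 = 158;  h_25 = 51;  h_26 = 102;  h_27 = 174;  h_28 = 186
  h_29 = 217;  h_30 = 75;  h_31 = 142;  h_32 = 84;  h_33 = 39;  h_34 = 158
  h_35 = 17;  h_36 = 176;  h_37 = 47;  h_38 = 179;  h_39 = 61;  h_40 = 51
  h_41 = 245;  h_42 = 96;  h_43 = 96;  h_44 = 112;  h_45 = 240;  h_46 = 25
  h_47 = 126;  h_48 = 164;  h_49 = 224;  h_50 = 149;  h_51 = 185;  h_52 = 24
  h_53 = 220;  h_54 = 17;  h_55 = 92;  h_56 = 189;  h_57 = 2;  h_58 = 197
  h_59 = 223;  h_60 = 39;  h_61 = 149;  h_62 = 73;  h_63 = 178;  h_64 = 138
  h_65 = 136;  h_66 = 126;  h_67 = 27;  h_68 = 118;  h_69 = 110;  h_70 = 202
  h_71 = 225;  h_72 = 147;  h_73 = 142;  h_74 = 164;  h_75 = 255;  h_76 = 62
  h_77 = 185;  h_78 = 176;  h_79 = 183;  h_80 = 59;  h_81 = 85;  h_82 = 11
  h_83 = 237;  h_84 = 192;  h_85 = 192;  h_86 = 224;  h_87 = 224;  h_88 = 113
  h_89 = 142;  h_90 = 20;  h_91 = 32;  h_92 = 61;  h_93 = 113;  h_94 = 168
  h_95 = 236;  h_96 = 249;  h_97 = 44;  h_98 = 133;  h_99 = 210;  h_100 = 189
  h_101 = 71;  h_102 = 143;  h_103 = 125;  h_104 = 225;  h_105 = 226;  h_106 = 58
  h_107 = 184;  h_108 = 222;  h_109 = 195;  h_110 = 6;  h_111 = 174;  h_112 = 90
  h_113 = 41;  h_114 = 155;  h_115 = 14;  h_116 = 244;  h_117 = 151;  h_118 = 94
  h_119 = 161
h_120 = 238·161 + 240·94 + 40·151 + 125·244 + 21·14 = 176
h_121 = 238·176 + 240·161 + 40·94 + 125·151 + 21·244 = 255

255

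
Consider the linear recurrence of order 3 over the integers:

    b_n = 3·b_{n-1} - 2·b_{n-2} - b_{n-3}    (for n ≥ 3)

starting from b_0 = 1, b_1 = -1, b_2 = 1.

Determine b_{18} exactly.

b_3 = 3·1 + -2·-1 + -1·1 = 4
b_4 = 3·4 + -2·1 + -1·-1 = 11
b_5 = 3·11 + -2·4 + -1·1 = 24
b_6 = 3·24 + -2·11 + -1·4 = 46
b_7 = 3·46 + -2·24 + -1·11 = 79
b_8 = 3·79 + -2·46 + -1·24 = 121
b_9 = 3·121 + -2·79 + -1·46 = 159
b_10 = 3·159 + -2·121 + -1·79 = 156
b_11 = 3·156 + -2·159 + -1·121 = 29
b_12 = 3·29 + -2·156 + -1·159 = -384
b_13 = 3·-384 + -2·29 + -1·156 = -1366
b_14 = 3·-1366 + -2·-384 + -1·29 = -3359
b_15 = 3·-3359 + -2·-1366 + -1·-384 = -6961
b_16 = 3·-6961 + -2·-3359 + -1·-1366 = -12799
b_17 = 3·-12799 + -2·-6961 + -1·-3359 = -21116
b_18 = 3·-21116 + -2·-12799 + -1·-6961 = -30789

-30789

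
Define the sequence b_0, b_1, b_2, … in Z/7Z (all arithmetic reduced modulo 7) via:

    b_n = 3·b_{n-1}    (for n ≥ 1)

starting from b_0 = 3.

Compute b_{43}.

2

b_1 = 3·3 = 2
b_2 = 3·2 = 6
b_3 = 3·6 = 4
b_4 = 3·4 = 5
b_5 = 3·5 = 1
b_6 = 3·1 = 3
(b_6) = (3) = (b_0), so the sequence has period 6.
43 ≡ 1 (mod 6), hence b_43 = b_1 = 2.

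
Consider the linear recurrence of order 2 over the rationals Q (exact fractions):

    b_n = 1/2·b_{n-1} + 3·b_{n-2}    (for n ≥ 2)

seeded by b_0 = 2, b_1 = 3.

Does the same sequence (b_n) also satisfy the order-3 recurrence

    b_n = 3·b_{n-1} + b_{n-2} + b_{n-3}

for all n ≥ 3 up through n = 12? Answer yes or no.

no

Terms b_0..b_12: 2, 3, 15/2, 51/4, 231/8, 843/16, 3615/32, 13731/64, 57111/128, 221883/256, 907215/512, 3569811/1024, 14456391/2048
n=3: candidate gives 55/2, actual b_3 = 51/4 ✗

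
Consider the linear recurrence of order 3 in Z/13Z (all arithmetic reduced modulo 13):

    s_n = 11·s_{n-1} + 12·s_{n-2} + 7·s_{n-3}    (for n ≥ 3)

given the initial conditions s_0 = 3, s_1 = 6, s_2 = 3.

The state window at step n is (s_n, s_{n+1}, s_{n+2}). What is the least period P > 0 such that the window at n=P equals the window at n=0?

2196

n=0: window = (3, 6, 3)
n=1: window = (6, 3, 9)
n=2: window = (3, 9, 8)
n=3: window = (9, 8, 9)
n=4: window = (8, 9, 11)
n=5: window = (9, 11, 12)
n=6: window = (11, 12, 2)
n=7: window = (12, 2, 9)
n=8: window = (2, 9, 12)
n=9: window = (9, 12, 7)
n=10: window = (12, 7, 11)
n=11: window = (7, 11, 3)
n=12: window = (11, 3, 6)
n=13: window = (3, 6, 10)
n=14: window = (6, 10, 8)
n=15: window = (10, 8, 3)
n=16: window = (8, 3, 4)
n=17: window = (3, 4, 6)
n=18: window = (4, 6, 5)
n=19: window = (6, 5, 12)
n=20: window = (5, 12, 0)
n=21: window = (12, 0, 10)
n=22: window = (0, 10, 12)
n=23: window = (10, 12, 5)
n=24: window = (12, 5, 9)
n=25: window = (5, 9, 9)
n=26: window = (9, 9, 8)
n=27: window = (9, 8, 12)
n=28: window = (8, 12, 5)
n=29: window = (12, 5, 8)
n=30: window = (5, 8, 11)
n=31: window = (8, 11, 5)
n=32: window = (11, 5, 9)
n=33: window = (5, 9, 2)
n=34: window = (9, 2, 9)
n=35: window = (2, 9, 4)
n=36: window = (9, 4, 10)
n=37: window = (4, 10, 0)
n=38: window = (10, 0, 5)
n=39: window = (0, 5, 8)
n=40: window = (5, 8, 5)
…
n=2194: window = (5, 10, 3)
n=2195: window = (10, 3, 6)
n=2196: window = (3, 6, 3)
window at n=2196 equals window at n=0 → period = 2196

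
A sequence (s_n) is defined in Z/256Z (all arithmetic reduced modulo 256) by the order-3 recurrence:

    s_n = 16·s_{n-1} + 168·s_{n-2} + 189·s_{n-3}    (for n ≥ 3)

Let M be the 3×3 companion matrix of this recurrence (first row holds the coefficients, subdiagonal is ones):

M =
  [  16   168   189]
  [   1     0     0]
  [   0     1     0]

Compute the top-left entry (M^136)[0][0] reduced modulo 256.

(M^136)[0][0] is the top entry after applying M 136 times to the unit state (1, 0, 0). Equivalently it is h_{138} for the auxiliary sequence (h_n) obeying the same recurrence with h_2 = 1 and h_i = 0 for 0 ≤ i < 2:
h_3 = 16·1 + 168·0 + 189·0 = 16
h_4 = 16·16 + 168·1 + 189·0 = 168
h_5 = 16·168 + 168·16 + 189·1 = 189
h_6 = 16·189 + 168·168 + 189·16 = 224
h_7 = 16·224 + 168·189 + 189·168 = 16
h_8 = 16·16 + 168·224 + 189·189 = 137
Continuing the recurrence:
  h_9 = 112;  h_10 = 184;  h_11 = 37;  h_12 = 192;  h_13 = 32;  h_14 = 81
  h_15 = 208;  h_16 = 200;  h_17 = 205;  h_18 = 160;  h_19 = 48;  h_20 = 89
  h_21 = 48;  h_22 = 216;  h_23 = 181;  h_24 = 128;  h_25 = 64;  h_26 = 161
  h_27 = 144;  h_28 = 232;  h_29 = 221;  h_30 = 96;  h_31 = 80;  h_32 = 41
  h_33 = 240;  h_34 = 248;  h_35 = 69;  h_36 = 64;  h_37 = 96;  h_38 = 241
  h_39 = 80;  h_40 = 8;  h_41 = 237;  h_42 = 32;  h_43 = 112;  h_44 = 249
  h_45 = 176;  h_46 = 24;  h_47 = 213;  h_48 = 0;  h_49 = 128;  h_50 = 65
  h_51 = 16;  h_52 = 40;  h_53 = 253;  h_54 = 224;  h_55 = 144;  h_56 = 201
  h_57 = 112;  h_58 = 56;  h_59 = 101;  h_60 = 192;  h_61 = 160;  h_62 = 145
  h_63 = 208;  h_64 = 72;  h_65 = 13;  h_66 = 160;  h_67 = 176;  h_68 = 153
  h_69 = 48;  h_70 = 88;  h_71 = 245;  h_72 = 128;  h_73 = 192;  h_74 = 225
  h_75 = 144;  h_76 = 104;  h_77 = 29;  h_78 = 96;  h_79 = 208;  h_80 = 105
  h_81 = 240;  h_82 = 120;  h_83 = 133;  h_84 = 64;  h_85 = 224;  h_86 = 49
  h_87 = 80;  h_88 = 136;  h_89 = 45;  h_90 = 32;  h_91 = 240;  h_92 = 57
  h_93 = 176;  h_94 = 152;  h_95 = 21;  h_96 = 0;  h_97 = 0;  h_98 = 129
  h_99 = 16;  h_100 = 168;  h_101 = 61;  h_102 = 224;  h_103 = 16;  h_104 = 9
  h_105 = 112;  h_106 = 184;  h_107 = 165;  h_108 = 192;  h_109 = 32;  h_110 = 209
  h_111 = 208;  h_112 = 200;  h_113 = 77;  h_114 = 160;  h_115 = 48;  h_116 = 217
  h_117 = 48;  h_118 = 216;  h_119 = 53;  h_120 = 128;  h_121 = 64;  h_122 = 33
  h_123 = 144;  h_124 = 232;  h_125 = 93;  h_126 = 96;  h_127 = 80;  h_128 = 169
  h_129 = 240;  h_130 = 248;  h_131 = 197;  h_132 = 64;  h_133 = 96;  h_134 = 113
  h_135 = 80;  h_136 = 8
h_137 = 16·8 + 168·80 + 189·113 = 109
h_138 = 16·109 + 168·8 + 189·80 = 32

32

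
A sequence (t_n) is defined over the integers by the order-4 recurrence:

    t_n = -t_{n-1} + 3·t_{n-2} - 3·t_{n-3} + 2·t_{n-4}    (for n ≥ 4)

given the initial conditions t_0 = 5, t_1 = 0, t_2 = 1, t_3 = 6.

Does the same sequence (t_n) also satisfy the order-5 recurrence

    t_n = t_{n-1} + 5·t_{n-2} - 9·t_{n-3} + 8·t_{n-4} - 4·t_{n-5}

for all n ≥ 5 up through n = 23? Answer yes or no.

Terms t_0..t_23: 5, 0, 1, 6, 7, 8, -3, 18, -37, 116, -287, 782, -2065, 5504, -14619, 38890, -103389, 274924, -730999, 1943718, -5168265, 13742264, -36540211, 97159234
n=5: candidate gives 8, actual t_5 = 8 ✓
n=6: candidate gives -3, actual t_6 = -3 ✓
n=7: candidate gives 18, actual t_7 = 18 ✓
n=8: candidate gives -37, actual t_8 = -37 ✓
n=9: candidate gives 116, actual t_9 = 116 ✓
n=10: candidate gives -287, actual t_10 = -287 ✓
n=11: candidate gives 782, actual t_11 = 782 ✓
n=12: candidate gives -2065, actual t_12 = -2065 ✓
n=13: candidate gives 5504, actual t_13 = 5504 ✓
n=14: candidate gives -14619, actual t_14 = -14619 ✓
n=15: candidate gives 38890, actual t_15 = 38890 ✓
n=16: candidate gives -103389, actual t_16 = -103389 ✓
n=17: candidate gives 274924, actual t_17 = 274924 ✓
n=18: candidate gives -730999, actual t_18 = -730999 ✓
n=19: candidate gives 1943718, actual t_19 = 1943718 ✓
n=20: candidate gives -5168265, actual t_20 = -5168265 ✓
n=21: candidate gives 13742264, actual t_21 = 13742264 ✓
n=22: candidate gives -36540211, actual t_22 = -36540211 ✓
n=23: candidate gives 97159234, actual t_23 = 97159234 ✓

yes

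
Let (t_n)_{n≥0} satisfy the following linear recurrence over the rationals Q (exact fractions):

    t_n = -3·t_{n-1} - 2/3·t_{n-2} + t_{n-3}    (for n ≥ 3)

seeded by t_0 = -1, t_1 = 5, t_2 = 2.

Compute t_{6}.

t_3 = -3·2 + -2/3·5 + 1·-1 = -31/3
t_4 = -3·-31/3 + -2/3·2 + 1·5 = 104/3
t_5 = -3·104/3 + -2/3·-31/3 + 1·2 = -856/9
t_6 = -3·-856/9 + -2/3·104/3 + 1·-31/3 = 2267/9

2267/9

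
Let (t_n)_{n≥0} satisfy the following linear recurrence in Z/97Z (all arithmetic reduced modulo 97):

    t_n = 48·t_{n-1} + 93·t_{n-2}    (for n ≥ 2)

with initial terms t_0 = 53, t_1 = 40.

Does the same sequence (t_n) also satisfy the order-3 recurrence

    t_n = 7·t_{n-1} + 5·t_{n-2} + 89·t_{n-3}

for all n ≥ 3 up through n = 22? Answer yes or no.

Terms t_0..t_22: 53, 40, 59, 53, 77, 89, 84, 87, 57, 60, 33, 83, 69, 70, 77, 21, 21, 51, 36, 69, 64, 80, 92
n=3: candidate gives 92, actual t_3 = 53 ✗

no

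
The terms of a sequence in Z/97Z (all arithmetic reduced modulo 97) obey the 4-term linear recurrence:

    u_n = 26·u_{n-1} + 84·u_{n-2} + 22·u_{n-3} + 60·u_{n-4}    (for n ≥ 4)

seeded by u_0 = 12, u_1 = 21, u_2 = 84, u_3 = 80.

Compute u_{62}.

u_4 = 26·80 + 84·84 + 22·21 + 60·12 = 36
u_5 = 26·36 + 84·80 + 22·84 + 60·21 = 94
u_6 = 26·94 + 84·36 + 22·80 + 60·84 = 46
u_7 = 26·46 + 84·94 + 22·36 + 60·80 = 37
u_8 = 26·37 + 84·46 + 22·94 + 60·36 = 33
u_9 = 26·33 + 84·37 + 22·46 + 60·94 = 45
u_10 = 26·45 + 84·33 + 22·37 + 60·46 = 47
u_11 = 26·47 + 84·45 + 22·33 + 60·37 = 91
u_12 = 26·91 + 84·47 + 22·45 + 60·33 = 69
u_13 = 26·69 + 84·91 + 22·47 + 60·45 = 77
u_14 = 26·77 + 84·69 + 22·91 + 60·47 = 10
u_15 = 26·10 + 84·77 + 22·69 + 60·91 = 29
u_16 = 26·29 + 84·10 + 22·77 + 60·69 = 56
u_17 = 26·56 + 84·29 + 22·10 + 60·77 = 2
u_18 = 26·2 + 84·56 + 22·29 + 60·10 = 77
u_19 = 26·77 + 84·2 + 22·56 + 60·29 = 1
u_20 = 26·1 + 84·77 + 22·2 + 60·56 = 4
u_21 = 26·4 + 84·1 + 22·77 + 60·2 = 62
u_22 = 26·62 + 84·4 + 22·1 + 60·77 = 91
u_23 = 26·91 + 84·62 + 22·4 + 60·1 = 59
u_24 = 26·59 + 84·91 + 22·62 + 60·4 = 15
u_25 = 26·15 + 84·59 + 22·91 + 60·62 = 10
u_26 = 26·10 + 84·15 + 22·59 + 60·91 = 33
u_27 = 26·33 + 84·10 + 22·15 + 60·59 = 39
u_28 = 26·39 + 84·33 + 22·10 + 60·15 = 56
u_29 = 26·56 + 84·39 + 22·33 + 60·10 = 44
u_30 = 26·44 + 84·56 + 22·39 + 60·33 = 53
u_31 = 26·53 + 84·44 + 22·56 + 60·39 = 13
u_32 = 26·13 + 84·53 + 22·44 + 60·56 = 0
u_33 = 26·0 + 84·13 + 22·53 + 60·44 = 48
u_34 = 26·48 + 84·0 + 22·13 + 60·53 = 58
u_35 = 26·58 + 84·48 + 22·0 + 60·13 = 15
u_36 = 26·15 + 84·58 + 22·48 + 60·0 = 13
u_37 = 26·13 + 84·15 + 22·58 + 60·48 = 31
u_38 = 26·31 + 84·13 + 22·15 + 60·58 = 82
u_39 = 26·82 + 84·31 + 22·13 + 60·15 = 5
u_40 = 26·5 + 84·82 + 22·31 + 60·13 = 41
u_41 = 26·41 + 84·5 + 22·82 + 60·31 = 9
u_42 = 26·9 + 84·41 + 22·5 + 60·82 = 75
u_43 = 26·75 + 84·9 + 22·41 + 60·5 = 28
u_44 = 26·28 + 84·75 + 22·9 + 60·41 = 83
u_45 = 26·83 + 84·28 + 22·75 + 60·9 = 7
u_46 = 26·7 + 84·83 + 22·28 + 60·75 = 48
u_47 = 26·48 + 84·7 + 22·83 + 60·28 = 7
u_48 = 26·7 + 84·48 + 22·7 + 60·83 = 36
u_49 = 26·36 + 84·7 + 22·48 + 60·7 = 90
u_50 = 26·90 + 84·36 + 22·7 + 60·48 = 56
u_51 = 26·56 + 84·90 + 22·36 + 60·7 = 43
u_52 = 26·43 + 84·56 + 22·90 + 60·36 = 68
u_53 = 26·68 + 84·43 + 22·56 + 60·90 = 81
u_54 = 26·81 + 84·68 + 22·43 + 60·56 = 96
u_55 = 26·96 + 84·81 + 22·68 + 60·43 = 87
u_56 = 26·87 + 84·96 + 22·81 + 60·68 = 86
u_57 = 26·86 + 84·87 + 22·96 + 60·81 = 26
u_58 = 26·26 + 84·86 + 22·87 + 60·96 = 54
u_59 = 26·54 + 84·26 + 22·86 + 60·87 = 30
u_60 = 26·30 + 84·54 + 22·26 + 60·86 = 87
u_61 = 26·87 + 84·30 + 22·54 + 60·26 = 61
u_62 = 26·61 + 84·87 + 22·30 + 60·54 = 87

87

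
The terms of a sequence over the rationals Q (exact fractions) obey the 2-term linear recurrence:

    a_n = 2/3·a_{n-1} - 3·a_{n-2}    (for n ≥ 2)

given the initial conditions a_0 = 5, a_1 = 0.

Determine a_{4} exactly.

a_2 = 2/3·0 + -3·5 = -15
a_3 = 2/3·-15 + -3·0 = -10
a_4 = 2/3·-10 + -3·-15 = 115/3

115/3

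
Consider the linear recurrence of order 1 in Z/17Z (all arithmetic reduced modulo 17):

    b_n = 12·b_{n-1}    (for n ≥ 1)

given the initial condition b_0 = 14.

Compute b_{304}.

b_1 = 12·14 = 15
b_2 = 12·15 = 10
b_3 = 12·10 = 1
b_4 = 12·1 = 12
b_5 = 12·12 = 8
b_6 = 12·8 = 11
b_7 = 12·11 = 13
b_8 = 12·13 = 3
b_9 = 12·3 = 2
b_10 = 12·2 = 7
b_11 = 12·7 = 16
b_12 = 12·16 = 5
b_13 = 12·5 = 9
b_14 = 12·9 = 6
b_15 = 12·6 = 4
b_16 = 12·4 = 14
(b_16) = (14) = (b_0), so the sequence has period 16.
304 ≡ 0 (mod 16), hence b_304 = b_0 = 14.

14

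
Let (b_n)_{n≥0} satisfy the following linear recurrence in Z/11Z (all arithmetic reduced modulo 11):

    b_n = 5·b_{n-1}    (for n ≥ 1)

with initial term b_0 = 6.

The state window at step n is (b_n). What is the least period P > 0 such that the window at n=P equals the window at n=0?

n=0: window = (6)
n=1: window = (8)
n=2: window = (7)
n=3: window = (2)
n=4: window = (10)
n=5: window = (6)
window at n=5 equals window at n=0 → period = 5

5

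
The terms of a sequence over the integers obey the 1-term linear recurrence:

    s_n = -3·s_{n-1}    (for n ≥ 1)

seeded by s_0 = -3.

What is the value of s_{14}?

s_1 = -3·-3 = 9
s_2 = -3·9 = -27
s_3 = -3·-27 = 81
s_4 = -3·81 = -243
s_5 = -3·-243 = 729
s_6 = -3·729 = -2187
s_7 = -3·-2187 = 6561
s_8 = -3·6561 = -19683
s_9 = -3·-19683 = 59049
s_10 = -3·59049 = -177147
s_11 = -3·-177147 = 531441
s_12 = -3·531441 = -1594323
s_13 = -3·-1594323 = 4782969
s_14 = -3·4782969 = -14348907

-14348907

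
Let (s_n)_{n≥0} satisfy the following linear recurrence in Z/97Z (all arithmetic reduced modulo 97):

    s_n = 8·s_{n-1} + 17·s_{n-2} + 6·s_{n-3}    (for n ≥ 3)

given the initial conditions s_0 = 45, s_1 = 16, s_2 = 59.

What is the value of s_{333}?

s_3 = 8·59 + 17·16 + 6·45 = 44
s_4 = 8·44 + 17·59 + 6·16 = 93
s_5 = 8·93 + 17·44 + 6·59 = 3
s_6 = 8·3 + 17·93 + 6·44 = 26
s_7 = 8·26 + 17·3 + 6·93 = 41
s_8 = 8·41 + 17·26 + 6·3 = 12
Continuing the recurrence:
  s_9 = 76;  s_10 = 88;  s_11 = 31;  s_12 = 66;  s_13 = 31;  s_14 = 4
  s_15 = 82;  s_16 = 37;  s_17 = 65;  s_18 = 89;  s_19 = 2;  s_20 = 76
  s_21 = 12;  s_22 = 42;  s_23 = 26;  s_24 = 24;  s_25 = 13;  s_26 = 86
  s_27 = 83;  s_28 = 70;  s_29 = 62;  s_30 = 50;  s_31 = 31;  s_32 = 15
  s_33 = 74;  s_34 = 63;  s_35 = 9;  s_36 = 35;  s_37 = 35;  s_38 = 56
  s_39 = 89;  s_40 = 31;  s_41 = 60;  s_42 = 86;  s_43 = 51;  s_44 = 96
  s_45 = 17;  s_46 = 37;  s_47 = 94;  s_48 = 28;  s_49 = 7;  s_50 = 29
  s_51 = 34;  s_52 = 31;  s_53 = 30;  s_54 = 1;  s_55 = 25;  s_56 = 9
  s_57 = 18;  s_58 = 59;  s_59 = 56;  s_60 = 7;  s_61 = 4;  s_62 = 2
  s_63 = 29;  s_64 = 96;  s_65 = 12;  s_66 = 59;  s_67 = 88;  s_68 = 33
  s_69 = 77;  s_70 = 56;  s_71 = 15;  s_72 = 79;  s_73 = 59;  s_74 = 62
  s_75 = 33;  s_76 = 23;  s_77 = 50;  s_78 = 19;  s_79 = 73;  s_80 = 43
  s_81 = 50;  s_82 = 17;  s_83 = 80;  s_84 = 65;  s_85 = 42;  s_86 = 78
  s_87 = 79;  s_88 = 76;  s_89 = 91;  s_90 = 69;  s_91 = 33;  s_92 = 43
  s_93 = 58;  s_94 = 35;  s_95 = 69;  s_96 = 40;  s_97 = 54;  s_98 = 71
  s_99 = 77;  s_100 = 13;  s_101 = 93;  s_102 = 69;  s_103 = 77;  s_104 = 19
  s_105 = 32;  s_106 = 71;  s_107 = 62;  s_108 = 52;  s_109 = 53;  s_110 = 31
  s_111 = 6;  s_112 = 20;  s_113 = 60;  s_114 = 80;  s_115 = 34;  s_116 = 52
  s_117 = 19;  s_118 = 76;  s_119 = 79;  s_120 = 1;  s_121 = 61;  s_122 = 9
  s_123 = 48;  s_124 = 30;  s_125 = 43;  s_126 = 75;  s_127 = 56;  s_128 = 41
  s_129 = 81;  s_130 = 32;  s_131 = 36;  s_132 = 57;  s_133 = 96;  s_134 = 13
  s_135 = 41;  s_136 = 58;  s_137 = 75;  s_138 = 86;  s_139 = 80;  s_140 = 30
  s_141 = 79;  s_142 = 70;  s_143 = 46;  s_144 = 92;  s_145 = 95;  s_146 = 78
  s_147 = 75;  s_148 = 71;  s_149 = 80;  s_150 = 66;  s_151 = 83;  s_152 = 35
  s_153 = 50;  s_154 = 38;  s_155 = 6;  s_156 = 24;  s_157 = 37;  s_158 = 61
  s_159 = 0;  s_160 = 95;  s_161 = 59;  s_162 = 50;  s_163 = 33;  s_164 = 13
  s_165 = 92;  s_166 = 88;  s_167 = 18;  s_168 = 58;  s_169 = 37;  s_170 = 32
  s_171 = 69;  s_172 = 57;  s_173 = 75;  s_174 = 43;  s_175 = 21;  s_176 = 88
  s_177 = 58;  s_178 = 49;  s_179 = 63;  s_180 = 36;  s_181 = 4;  s_182 = 52
  s_183 = 21;  s_184 = 9;  s_185 = 62;  s_186 = 96;  s_187 = 33;  s_188 = 37
  s_189 = 75;  s_190 = 69;  s_191 = 12;  s_192 = 70;  s_193 = 14;  s_194 = 16
  s_195 = 10;  s_196 = 48;  s_197 = 68;  s_198 = 62;  s_199 = 0;  s_200 = 7
  s_201 = 40;  s_202 = 51;  s_203 = 63;  s_204 = 59;  s_205 = 6;  s_206 = 71
  s_207 = 54;  s_208 = 26;  s_209 = 0;  s_210 = 87;  s_211 = 76;  s_212 = 50
  s_213 = 80;  s_214 = 6;  s_215 = 59;  s_216 = 84;  s_217 = 62;  s_218 = 47
  s_219 = 91;  s_220 = 56;  s_221 = 46;  s_222 = 23;  s_223 = 41;  s_224 = 25
  s_225 = 65;  s_226 = 27;  s_227 = 16;  s_228 = 7;  s_229 = 5;  s_230 = 61
  s_231 = 33;  s_232 = 70;  s_233 = 32;  s_234 = 92;  s_235 = 51;  s_236 = 30
  s_237 = 10;  s_238 = 23;  s_239 = 49;  s_240 = 67;  s_241 = 52;  s_242 = 6
  s_243 = 73;  s_244 = 28;  s_245 = 46;  s_246 = 21;  s_247 = 51;  s_248 = 71
  s_249 = 9;  s_250 = 33;  s_251 = 67;  s_252 = 84;  s_253 = 69;  s_254 = 54
  s_255 = 72;  s_256 = 65;  s_257 = 31;  s_258 = 39;  s_259 = 65;  s_260 = 11
  s_261 = 69;  s_262 = 62;  s_263 = 86;  s_264 = 22;  s_265 = 70;  s_266 = 92
  s_267 = 21;  s_268 = 18;  s_269 = 83;  s_270 = 29;  s_271 = 5;  s_272 = 61
  s_273 = 68;  s_274 = 59;  s_275 = 54;  s_276 = 0;  s_277 = 11;  s_278 = 24
  s_279 = 88;  s_280 = 14;  s_281 = 6;  s_282 = 38;  s_283 = 5;  s_284 = 43
  s_285 = 75;  s_286 = 3;  s_287 = 5;  s_288 = 56;  s_289 = 66;  s_290 = 55
  s_291 = 55;  s_292 = 25;  s_293 = 10;  s_294 = 59;  s_295 = 16;  s_296 = 27
  s_297 = 66;  s_298 = 16;  s_299 = 54;  s_300 = 33;  s_301 = 17;  s_302 = 51
  s_303 = 22;  s_304 = 78;  s_305 = 43;  s_306 = 56;  s_307 = 95;  s_308 = 30
  s_309 = 57;  s_310 = 81;  s_311 = 51;  s_312 = 90;  s_313 = 36;  s_314 = 87
  s_315 = 5;  s_316 = 86;  s_317 = 34;  s_318 = 18;  s_319 = 74;  s_320 = 35
  s_321 = 94;  s_322 = 45;  s_323 = 34;  s_324 = 49;  s_325 = 76;  s_326 = 93
  s_327 = 2;  s_328 = 16;  s_329 = 41;  s_330 = 30;  s_331 = 63
s_332 = 8·63 + 17·30 + 6·41 = 96
s_333 = 8·96 + 17·63 + 6·30 = 79

79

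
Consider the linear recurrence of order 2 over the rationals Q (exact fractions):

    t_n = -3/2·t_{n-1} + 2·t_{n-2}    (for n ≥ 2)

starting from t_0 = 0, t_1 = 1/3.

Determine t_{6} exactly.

t_2 = -3/2·1/3 + 2·0 = -1/2
t_3 = -3/2·-1/2 + 2·1/3 = 17/12
t_4 = -3/2·17/12 + 2·-1/2 = -25/8
t_5 = -3/2·-25/8 + 2·17/12 = 361/48
t_6 = -3/2·361/48 + 2·-25/8 = -561/32

-561/32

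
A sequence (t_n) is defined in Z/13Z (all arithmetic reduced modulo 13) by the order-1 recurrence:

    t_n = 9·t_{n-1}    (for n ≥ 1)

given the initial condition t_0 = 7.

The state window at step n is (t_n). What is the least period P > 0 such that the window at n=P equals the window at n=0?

3

n=0: window = (7)
n=1: window = (11)
n=2: window = (8)
n=3: window = (7)
window at n=3 equals window at n=0 → period = 3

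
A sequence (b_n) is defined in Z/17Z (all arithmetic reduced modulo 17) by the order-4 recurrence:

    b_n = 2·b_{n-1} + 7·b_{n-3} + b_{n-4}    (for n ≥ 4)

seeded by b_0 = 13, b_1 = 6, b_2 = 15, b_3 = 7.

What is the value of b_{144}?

7

b_4 = 2·7 + 0·15 + 7·6 + 1·13 = 1
b_5 = 2·1 + 0·7 + 7·15 + 1·6 = 11
b_6 = 2·11 + 0·1 + 7·7 + 1·15 = 1
b_7 = 2·1 + 0·11 + 7·1 + 1·7 = 16
b_8 = 2·16 + 0·1 + 7·11 + 1·1 = 8
b_9 = 2·8 + 0·16 + 7·1 + 1·11 = 0
Continuing the recurrence:
  b_10 = 11;  b_11 = 9;  b_12 = 9;  b_13 = 10;  b_14 = 9;  b_15 = 5
  b_16 = 4;  b_17 = 13;  b_18 = 2;  b_19 = 3;  b_20 = 16;  b_21 = 8
  b_22 = 5;  b_23 = 6;  b_24 = 16;  b_25 = 7;  b_26 = 10;  b_27 = 2
  b_28 = 1;  b_29 = 11;  b_30 = 12;  b_31 = 16;  b_32 = 8;  b_33 = 9
  b_34 = 6;  b_35 = 16;  b_36 = 1;  b_37 = 2;  b_38 = 3;  b_39 = 12
  b_40 = 5;  b_41 = 16;  b_42 = 0;  b_43 = 13;  b_44 = 7;  b_45 = 13
  b_46 = 15;  b_47 = 7;  b_48 = 10;  b_49 = 2;  b_50 = 0;  b_51 = 9
  b_52 = 8;  b_53 = 1;  b_54 = 14;  b_55 = 8;  b_56 = 14;  b_57 = 8
  b_58 = 1;  b_59 = 6;  b_60 = 14;  b_61 = 9;  b_62 = 10;  b_63 = 5
  b_64 = 2;  b_65 = 15;  b_66 = 7;  b_67 = 16;  b_68 = 3;  b_69 = 2
  b_70 = 4;  b_71 = 11;  b_72 = 5;  b_73 = 6;  b_74 = 8;  b_75 = 11
  b_76 = 1;  b_77 = 13;  b_78 = 9;  b_79 = 2;  b_80 = 11;  b_81 = 13
  b_82 = 15;  b_83 = 7;  b_84 = 14;  b_85 = 10;  b_86 = 16;  b_87 = 1
  b_88 = 1;  b_89 = 5;  b_90 = 16;  b_91 = 6;  b_92 = 14;  b_93 = 9
  b_94 = 8;  b_95 = 1;  b_96 = 11;  b_97 = 2;  b_98 = 2;  b_99 = 14
  b_100 = 2;  b_101 = 3;  b_102 = 4;  b_103 = 2;  b_104 = 10;  b_105 = 0
  b_106 = 1;  b_107 = 6;  b_108 = 5;  b_109 = 0;  b_110 = 9;  b_111 = 8
  b_112 = 4;  b_113 = 3;  b_114 = 3;  b_115 = 8;  b_116 = 7;  b_117 = 4
  b_118 = 16;  b_119 = 4;  b_120 = 9;  b_121 = 15;  b_122 = 6;  b_123 = 11
  b_124 = 0;  b_125 = 6;  b_126 = 10;  b_127 = 14;  b_128 = 2;  b_129 = 12
  b_130 = 13;  b_131 = 3;  b_132 = 7;  b_133 = 15;  b_134 = 13;  b_135 = 10
  b_136 = 13;  b_137 = 13;  b_138 = 7;  b_139 = 13;  b_140 = 11;  b_141 = 16
  b_142 = 11
b_143 = 2·11 + 0·16 + 7·11 + 1·13 = 10
b_144 = 2·10 + 0·11 + 7·16 + 1·11 = 7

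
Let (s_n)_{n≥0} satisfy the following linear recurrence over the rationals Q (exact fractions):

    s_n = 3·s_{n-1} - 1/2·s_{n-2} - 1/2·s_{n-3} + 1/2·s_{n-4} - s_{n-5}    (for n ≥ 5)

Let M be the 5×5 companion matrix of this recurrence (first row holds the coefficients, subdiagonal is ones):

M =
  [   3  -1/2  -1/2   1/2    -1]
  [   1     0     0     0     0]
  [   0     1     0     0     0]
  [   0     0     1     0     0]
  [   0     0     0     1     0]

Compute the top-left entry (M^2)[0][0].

17/2

(M^2)[0][0] is the top entry after applying M 2 times to the unit state (1, 0, 0, 0, 0). Equivalently it is h_{6} for the auxiliary sequence (h_n) obeying the same recurrence with h_4 = 1 and h_i = 0 for 0 ≤ i < 4:
h_5 = 3·1 + -1/2·0 + -1/2·0 + 1/2·0 + -1·0 = 3
h_6 = 3·3 + -1/2·1 + -1/2·0 + 1/2·0 + -1·0 = 17/2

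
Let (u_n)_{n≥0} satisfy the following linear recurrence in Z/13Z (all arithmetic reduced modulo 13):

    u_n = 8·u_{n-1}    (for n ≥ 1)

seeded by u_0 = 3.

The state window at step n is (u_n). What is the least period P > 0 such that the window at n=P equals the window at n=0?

n=0: window = (3)
n=1: window = (11)
n=2: window = (10)
n=3: window = (2)
n=4: window = (3)
window at n=4 equals window at n=0 → period = 4

4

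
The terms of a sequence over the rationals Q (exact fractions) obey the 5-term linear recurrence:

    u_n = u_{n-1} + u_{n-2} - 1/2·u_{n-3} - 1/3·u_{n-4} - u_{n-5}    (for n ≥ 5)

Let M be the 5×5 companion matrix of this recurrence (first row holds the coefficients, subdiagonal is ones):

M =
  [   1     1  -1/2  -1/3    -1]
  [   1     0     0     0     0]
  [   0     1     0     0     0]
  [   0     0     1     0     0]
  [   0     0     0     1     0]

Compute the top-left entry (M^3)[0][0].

(M^3)[0][0] is the top entry after applying M 3 times to the unit state (1, 0, 0, 0, 0). Equivalently it is h_{7} for the auxiliary sequence (h_n) obeying the same recurrence with h_4 = 1 and h_i = 0 for 0 ≤ i < 4:
h_5 = 1·1 + 1·0 + -1/2·0 + -1/3·0 + -1·0 = 1
h_6 = 1·1 + 1·1 + -1/2·0 + -1/3·0 + -1·0 = 2
h_7 = 1·2 + 1·1 + -1/2·1 + -1/3·0 + -1·0 = 5/2

5/2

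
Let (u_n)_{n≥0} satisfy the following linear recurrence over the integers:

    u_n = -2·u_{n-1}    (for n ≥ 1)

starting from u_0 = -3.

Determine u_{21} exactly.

u_1 = -2·-3 = 6
u_2 = -2·6 = -12
u_3 = -2·-12 = 24
u_4 = -2·24 = -48
u_5 = -2·-48 = 96
u_6 = -2·96 = -192
u_7 = -2·-192 = 384
u_8 = -2·384 = -768
u_9 = -2·-768 = 1536
u_10 = -2·1536 = -3072
u_11 = -2·-3072 = 6144
u_12 = -2·6144 = -12288
u_13 = -2·-12288 = 24576
u_14 = -2·24576 = -49152
u_15 = -2·-49152 = 98304
u_16 = -2·98304 = -196608
u_17 = -2·-196608 = 393216
u_18 = -2·393216 = -786432
u_19 = -2·-786432 = 1572864
u_20 = -2·1572864 = -3145728
u_21 = -2·-3145728 = 6291456

6291456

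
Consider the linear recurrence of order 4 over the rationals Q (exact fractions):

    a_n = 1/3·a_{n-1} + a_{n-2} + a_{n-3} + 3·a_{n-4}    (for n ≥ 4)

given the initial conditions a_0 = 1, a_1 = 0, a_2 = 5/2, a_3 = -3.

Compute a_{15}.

a_4 = 1/3·-3 + 1·5/2 + 1·0 + 3·1 = 9/2
a_5 = 1/3·9/2 + 1·-3 + 1·5/2 + 3·0 = 1
a_6 = 1/3·1 + 1·9/2 + 1·-3 + 3·5/2 = 28/3
a_7 = 1/3·28/3 + 1·1 + 1·9/2 + 3·-3 = -7/18
a_8 = 1/3·-7/18 + 1·28/3 + 1·1 + 3·9/2 = 640/27
a_9 = 1/3·640/27 + 1·-7/18 + 1·28/3 + 3·1 = 3215/162
a_10 = 1/3·3215/162 + 1·640/27 + 1·-7/18 + 3·28/3 = 14077/243
a_11 = 1/3·14077/243 + 1·3215/162 + 1·640/27 + 3·-7/18 = 44974/729
a_12 = 1/3·44974/729 + 1·14077/243 + 1·3215/162 + 3·640/27 = 741179/4374
a_13 = 1/3·741179/4374 + 1·44974/729 + 1·14077/243 + 3·3215/162 = 1546057/6561
a_14 = 1/3·1546057/6561 + 1·741179/4374 + 1·44974/729 + 3·14077/243 = 19032743/39366
a_15 = 1/3·19032743/39366 + 1·1546057/6561 + 1·741179/4374 + 3·44974/729 = 44365483/59049

44365483/59049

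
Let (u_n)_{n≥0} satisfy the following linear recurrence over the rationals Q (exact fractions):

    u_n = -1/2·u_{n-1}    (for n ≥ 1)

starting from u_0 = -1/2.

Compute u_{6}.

u_1 = -1/2·-1/2 = 1/4
u_2 = -1/2·1/4 = -1/8
u_3 = -1/2·-1/8 = 1/16
u_4 = -1/2·1/16 = -1/32
u_5 = -1/2·-1/32 = 1/64
u_6 = -1/2·1/64 = -1/128

-1/128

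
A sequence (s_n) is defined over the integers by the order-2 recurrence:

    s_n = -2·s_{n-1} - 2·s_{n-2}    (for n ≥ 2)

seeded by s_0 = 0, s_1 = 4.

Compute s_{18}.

-2048

s_2 = -2·4 + -2·0 = -8
s_3 = -2·-8 + -2·4 = 8
s_4 = -2·8 + -2·-8 = 0
s_5 = -2·0 + -2·8 = -16
s_6 = -2·-16 + -2·0 = 32
s_7 = -2·32 + -2·-16 = -32
s_8 = -2·-32 + -2·32 = 0
s_9 = -2·0 + -2·-32 = 64
s_10 = -2·64 + -2·0 = -128
s_11 = -2·-128 + -2·64 = 128
s_12 = -2·128 + -2·-128 = 0
s_13 = -2·0 + -2·128 = -256
s_14 = -2·-256 + -2·0 = 512
s_15 = -2·512 + -2·-256 = -512
s_16 = -2·-512 + -2·512 = 0
s_17 = -2·0 + -2·-512 = 1024
s_18 = -2·1024 + -2·0 = -2048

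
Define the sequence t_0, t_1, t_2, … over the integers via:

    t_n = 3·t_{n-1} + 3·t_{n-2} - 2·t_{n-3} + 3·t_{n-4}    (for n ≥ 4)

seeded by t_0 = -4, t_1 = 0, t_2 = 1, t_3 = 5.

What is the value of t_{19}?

2830630275

t_4 = 3·5 + 3·1 + -2·0 + 3·-4 = 6
t_5 = 3·6 + 3·5 + -2·1 + 3·0 = 31
t_6 = 3·31 + 3·6 + -2·5 + 3·1 = 104
t_7 = 3·104 + 3·31 + -2·6 + 3·5 = 408
t_8 = 3·408 + 3·104 + -2·31 + 3·6 = 1492
t_9 = 3·1492 + 3·408 + -2·104 + 3·31 = 5585
t_10 = 3·5585 + 3·1492 + -2·408 + 3·104 = 20727
t_11 = 3·20727 + 3·5585 + -2·1492 + 3·408 = 77176
t_12 = 3·77176 + 3·20727 + -2·5585 + 3·1492 = 287015
t_13 = 3·287015 + 3·77176 + -2·20727 + 3·5585 = 1067874
t_14 = 3·1067874 + 3·287015 + -2·77176 + 3·20727 = 3972496
t_15 = 3·3972496 + 3·1067874 + -2·287015 + 3·77176 = 14778608
t_16 = 3·14778608 + 3·3972496 + -2·1067874 + 3·287015 = 54978609
t_17 = 3·54978609 + 3·14778608 + -2·3972496 + 3·1067874 = 204530281
t_18 = 3·204530281 + 3·54978609 + -2·14778608 + 3·3972496 = 760886942
t_19 = 3·760886942 + 3·204530281 + -2·54978609 + 3·14778608 = 2830630275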